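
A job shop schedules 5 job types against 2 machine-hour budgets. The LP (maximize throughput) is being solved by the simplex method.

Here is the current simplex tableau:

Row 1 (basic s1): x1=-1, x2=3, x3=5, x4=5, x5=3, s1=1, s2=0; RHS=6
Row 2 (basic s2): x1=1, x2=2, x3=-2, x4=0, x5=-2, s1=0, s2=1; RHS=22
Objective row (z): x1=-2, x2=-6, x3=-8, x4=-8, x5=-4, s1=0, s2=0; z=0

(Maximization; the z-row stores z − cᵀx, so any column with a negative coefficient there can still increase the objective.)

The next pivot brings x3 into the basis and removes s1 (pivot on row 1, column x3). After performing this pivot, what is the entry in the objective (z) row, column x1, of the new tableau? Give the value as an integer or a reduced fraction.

Pivot element is row 1, column x3: 5.
Normalize row 1: new (row 1, x1) = (-1)/5 = -1/5.
z-row ← z-row − (-8)·(new row 1): -2 − (-8)·(-1/5) = -18/5.

-18/5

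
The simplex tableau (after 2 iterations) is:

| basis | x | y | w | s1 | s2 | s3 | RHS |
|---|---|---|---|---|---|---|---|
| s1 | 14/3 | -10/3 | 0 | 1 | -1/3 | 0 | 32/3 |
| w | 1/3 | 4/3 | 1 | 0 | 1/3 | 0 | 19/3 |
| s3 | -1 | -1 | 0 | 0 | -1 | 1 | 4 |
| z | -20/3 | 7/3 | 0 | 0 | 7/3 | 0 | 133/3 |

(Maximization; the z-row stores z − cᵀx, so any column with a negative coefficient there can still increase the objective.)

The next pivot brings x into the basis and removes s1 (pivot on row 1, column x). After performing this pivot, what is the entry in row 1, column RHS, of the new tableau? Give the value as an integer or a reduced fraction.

16/7

Pivot element is row 1, column x: 14/3.
Normalize row 1: new (row 1, RHS) = (32/3)/(14/3) = 16/7.
Row 1 is the pivot row, so the entry is 16/7.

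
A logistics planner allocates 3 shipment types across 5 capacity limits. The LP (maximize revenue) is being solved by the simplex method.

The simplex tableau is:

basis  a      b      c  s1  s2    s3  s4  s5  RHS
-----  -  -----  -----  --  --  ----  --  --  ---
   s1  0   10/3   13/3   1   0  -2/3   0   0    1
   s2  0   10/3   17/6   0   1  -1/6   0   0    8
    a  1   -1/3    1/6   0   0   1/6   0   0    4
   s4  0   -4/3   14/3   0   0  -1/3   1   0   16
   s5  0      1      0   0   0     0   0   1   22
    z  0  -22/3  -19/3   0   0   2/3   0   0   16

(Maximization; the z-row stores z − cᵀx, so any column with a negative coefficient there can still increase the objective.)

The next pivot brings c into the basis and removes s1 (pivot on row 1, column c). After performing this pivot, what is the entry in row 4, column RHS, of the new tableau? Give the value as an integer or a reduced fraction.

Pivot element is row 1, column c: 13/3.
Normalize row 1: new (row 1, RHS) = 1/(13/3) = 3/13.
row 4 ← row 4 − (14/3)·(new row 1): 16 − (14/3)·(3/13) = 194/13.

194/13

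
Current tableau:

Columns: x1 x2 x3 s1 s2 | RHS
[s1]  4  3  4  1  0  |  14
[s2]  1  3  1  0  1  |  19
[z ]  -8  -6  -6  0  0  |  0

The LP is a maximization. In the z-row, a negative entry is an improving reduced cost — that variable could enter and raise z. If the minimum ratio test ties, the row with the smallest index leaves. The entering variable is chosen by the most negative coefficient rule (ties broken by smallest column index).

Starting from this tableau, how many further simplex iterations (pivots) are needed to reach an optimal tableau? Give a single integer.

1

pivot: x1 in, s1 out → z = 28
No improving column remains; optimal.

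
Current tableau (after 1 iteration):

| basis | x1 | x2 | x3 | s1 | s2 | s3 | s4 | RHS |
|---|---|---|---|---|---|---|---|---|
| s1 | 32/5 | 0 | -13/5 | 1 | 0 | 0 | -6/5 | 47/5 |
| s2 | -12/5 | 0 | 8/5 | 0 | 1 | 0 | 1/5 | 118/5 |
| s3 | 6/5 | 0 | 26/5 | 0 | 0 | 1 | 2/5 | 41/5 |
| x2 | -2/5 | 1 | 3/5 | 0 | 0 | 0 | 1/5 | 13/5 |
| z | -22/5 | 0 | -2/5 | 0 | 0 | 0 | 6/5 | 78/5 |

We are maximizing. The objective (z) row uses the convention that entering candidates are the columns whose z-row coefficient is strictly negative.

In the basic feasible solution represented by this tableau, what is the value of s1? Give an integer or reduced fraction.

47/5

s1 is basic (row 1); its value is the RHS of that row: 47/5.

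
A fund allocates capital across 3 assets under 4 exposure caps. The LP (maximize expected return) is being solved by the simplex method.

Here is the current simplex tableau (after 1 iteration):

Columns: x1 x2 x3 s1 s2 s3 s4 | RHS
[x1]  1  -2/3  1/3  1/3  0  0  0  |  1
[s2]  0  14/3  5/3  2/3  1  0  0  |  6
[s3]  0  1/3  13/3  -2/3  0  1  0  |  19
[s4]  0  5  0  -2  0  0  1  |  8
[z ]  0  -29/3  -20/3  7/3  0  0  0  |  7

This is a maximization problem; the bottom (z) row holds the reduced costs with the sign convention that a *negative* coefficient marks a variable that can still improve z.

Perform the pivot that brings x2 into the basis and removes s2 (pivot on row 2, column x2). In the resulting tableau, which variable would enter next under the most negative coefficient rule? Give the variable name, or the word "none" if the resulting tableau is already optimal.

Pivot element 14/3. New z-row = old z-row − (-29/3)·(row 2/(14/3)).
Updated z-row coefficients: x1: 0, x2: 0, x3: -45/14, s1: 26/7, s2: 29/14, s3: 0, s4: 0.
The most negative is -45/14 in column x3, so x3 would enter next.

x3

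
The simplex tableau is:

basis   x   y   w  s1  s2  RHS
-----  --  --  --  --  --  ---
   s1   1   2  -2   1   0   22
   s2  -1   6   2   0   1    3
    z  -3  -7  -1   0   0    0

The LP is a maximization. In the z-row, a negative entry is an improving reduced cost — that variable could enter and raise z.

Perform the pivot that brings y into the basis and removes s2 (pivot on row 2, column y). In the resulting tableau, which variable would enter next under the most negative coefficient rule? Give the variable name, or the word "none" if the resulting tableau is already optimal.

x

Pivot element 6. New z-row = old z-row − (-7)·(row 2/6).
Updated z-row coefficients: x: -25/6, y: 0, w: 4/3, s1: 0, s2: 7/6.
The most negative is -25/6 in column x, so x would enter next.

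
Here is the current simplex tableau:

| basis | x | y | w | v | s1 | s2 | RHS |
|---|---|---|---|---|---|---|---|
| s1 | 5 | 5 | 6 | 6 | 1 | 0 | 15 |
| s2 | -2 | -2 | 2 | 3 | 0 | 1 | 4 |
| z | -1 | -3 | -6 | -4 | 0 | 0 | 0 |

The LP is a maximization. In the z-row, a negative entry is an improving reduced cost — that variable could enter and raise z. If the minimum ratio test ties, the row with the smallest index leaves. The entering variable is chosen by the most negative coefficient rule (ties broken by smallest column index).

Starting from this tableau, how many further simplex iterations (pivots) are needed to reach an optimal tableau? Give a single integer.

pivot: w in, s2 out → z = 12
pivot: y in, s1 out → z = 159/11
No improving column remains; optimal.

2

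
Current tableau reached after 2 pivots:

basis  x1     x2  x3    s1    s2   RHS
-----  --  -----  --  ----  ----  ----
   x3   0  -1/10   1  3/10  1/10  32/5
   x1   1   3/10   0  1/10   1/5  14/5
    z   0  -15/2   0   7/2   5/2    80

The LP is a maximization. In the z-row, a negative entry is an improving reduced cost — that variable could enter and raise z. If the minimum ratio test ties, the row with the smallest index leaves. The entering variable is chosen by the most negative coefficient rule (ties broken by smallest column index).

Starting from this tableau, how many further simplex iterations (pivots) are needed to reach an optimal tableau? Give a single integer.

1

pivot: x2 in, x1 out → z = 150
No improving column remains; optimal.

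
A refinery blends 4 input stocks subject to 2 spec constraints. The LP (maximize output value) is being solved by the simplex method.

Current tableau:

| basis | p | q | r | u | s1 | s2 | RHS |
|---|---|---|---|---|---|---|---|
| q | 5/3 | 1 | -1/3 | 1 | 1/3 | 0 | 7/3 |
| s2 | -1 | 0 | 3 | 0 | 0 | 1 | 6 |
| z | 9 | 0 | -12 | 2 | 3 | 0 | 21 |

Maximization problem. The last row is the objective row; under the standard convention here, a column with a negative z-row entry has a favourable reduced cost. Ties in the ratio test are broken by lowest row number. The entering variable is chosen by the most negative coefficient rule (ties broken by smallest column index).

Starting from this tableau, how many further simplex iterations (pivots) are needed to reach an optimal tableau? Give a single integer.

pivot: r in, s2 out → z = 45
No improving column remains; optimal.

1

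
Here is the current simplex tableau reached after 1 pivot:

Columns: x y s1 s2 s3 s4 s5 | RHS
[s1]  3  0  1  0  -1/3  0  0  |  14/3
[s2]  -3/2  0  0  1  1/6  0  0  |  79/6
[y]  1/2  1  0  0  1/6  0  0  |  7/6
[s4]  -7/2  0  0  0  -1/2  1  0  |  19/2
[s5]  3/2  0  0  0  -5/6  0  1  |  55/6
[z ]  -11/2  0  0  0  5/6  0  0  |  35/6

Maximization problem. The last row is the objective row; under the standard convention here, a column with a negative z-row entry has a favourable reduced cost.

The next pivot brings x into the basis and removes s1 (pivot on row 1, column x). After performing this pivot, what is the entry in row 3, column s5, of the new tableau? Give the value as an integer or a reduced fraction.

0

Pivot element is row 1, column x: 3.
Normalize row 1: new (row 1, s5) = 0/3 = 0.
row 3 ← row 3 − (1/2)·(new row 1): 0 − (1/2)·0 = 0.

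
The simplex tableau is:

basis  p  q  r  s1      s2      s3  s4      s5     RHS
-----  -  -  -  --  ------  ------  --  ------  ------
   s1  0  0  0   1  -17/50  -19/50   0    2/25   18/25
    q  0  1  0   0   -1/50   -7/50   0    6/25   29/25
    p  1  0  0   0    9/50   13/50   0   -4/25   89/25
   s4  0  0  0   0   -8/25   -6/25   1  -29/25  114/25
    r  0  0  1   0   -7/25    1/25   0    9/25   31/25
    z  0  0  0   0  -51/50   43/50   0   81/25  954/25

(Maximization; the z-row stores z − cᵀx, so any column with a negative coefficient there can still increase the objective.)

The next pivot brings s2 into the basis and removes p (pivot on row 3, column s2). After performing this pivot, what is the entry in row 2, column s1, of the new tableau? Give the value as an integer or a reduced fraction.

0

Pivot element is row 3, column s2: 9/50.
Normalize row 3: new (row 3, s1) = 0/(9/50) = 0.
row 2 ← row 2 − (-1/50)·(new row 3): 0 − (-1/50)·0 = 0.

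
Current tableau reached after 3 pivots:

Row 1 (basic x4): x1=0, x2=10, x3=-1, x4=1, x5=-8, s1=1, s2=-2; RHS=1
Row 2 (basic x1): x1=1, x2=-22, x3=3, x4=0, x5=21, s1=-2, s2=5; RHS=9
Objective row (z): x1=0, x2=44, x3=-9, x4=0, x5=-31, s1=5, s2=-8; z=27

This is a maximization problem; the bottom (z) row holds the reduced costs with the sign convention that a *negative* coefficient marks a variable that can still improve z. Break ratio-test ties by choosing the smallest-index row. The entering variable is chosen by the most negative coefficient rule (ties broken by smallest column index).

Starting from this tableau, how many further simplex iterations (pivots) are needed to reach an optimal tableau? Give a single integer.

pivot: x5 in, x1 out → z = 282/7
pivot: x3 in, x5 out → z = 54
pivot: x2 in, x4 out → z = 87
No improving column remains; optimal.

3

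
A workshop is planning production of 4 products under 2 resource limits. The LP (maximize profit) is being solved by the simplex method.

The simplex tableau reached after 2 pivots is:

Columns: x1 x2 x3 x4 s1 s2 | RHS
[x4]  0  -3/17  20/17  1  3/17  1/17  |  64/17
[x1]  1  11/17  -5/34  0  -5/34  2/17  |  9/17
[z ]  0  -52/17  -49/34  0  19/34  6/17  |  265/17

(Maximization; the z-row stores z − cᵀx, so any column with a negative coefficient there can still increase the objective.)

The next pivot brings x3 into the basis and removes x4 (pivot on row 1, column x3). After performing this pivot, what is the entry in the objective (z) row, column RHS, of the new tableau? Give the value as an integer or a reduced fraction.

Pivot element is row 1, column x3: 20/17.
Normalize row 1: new (row 1, RHS) = (64/17)/(20/17) = 16/5.
z-row ← z-row − (-49/34)·(new row 1): 265/17 − (-49/34)·(16/5) = 101/5.

101/5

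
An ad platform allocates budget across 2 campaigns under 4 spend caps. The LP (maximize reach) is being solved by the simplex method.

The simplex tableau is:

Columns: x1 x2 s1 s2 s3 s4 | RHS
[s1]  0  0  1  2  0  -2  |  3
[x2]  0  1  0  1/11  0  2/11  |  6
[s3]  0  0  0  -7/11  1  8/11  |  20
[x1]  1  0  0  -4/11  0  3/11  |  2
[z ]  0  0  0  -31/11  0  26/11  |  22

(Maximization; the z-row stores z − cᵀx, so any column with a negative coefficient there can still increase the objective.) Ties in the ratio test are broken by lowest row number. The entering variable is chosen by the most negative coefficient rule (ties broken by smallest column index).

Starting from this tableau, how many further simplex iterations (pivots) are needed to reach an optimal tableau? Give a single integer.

2

pivot: s2 in, s1 out → z = 577/22
pivot: s4 in, x2 out → z = 36
No improving column remains; optimal.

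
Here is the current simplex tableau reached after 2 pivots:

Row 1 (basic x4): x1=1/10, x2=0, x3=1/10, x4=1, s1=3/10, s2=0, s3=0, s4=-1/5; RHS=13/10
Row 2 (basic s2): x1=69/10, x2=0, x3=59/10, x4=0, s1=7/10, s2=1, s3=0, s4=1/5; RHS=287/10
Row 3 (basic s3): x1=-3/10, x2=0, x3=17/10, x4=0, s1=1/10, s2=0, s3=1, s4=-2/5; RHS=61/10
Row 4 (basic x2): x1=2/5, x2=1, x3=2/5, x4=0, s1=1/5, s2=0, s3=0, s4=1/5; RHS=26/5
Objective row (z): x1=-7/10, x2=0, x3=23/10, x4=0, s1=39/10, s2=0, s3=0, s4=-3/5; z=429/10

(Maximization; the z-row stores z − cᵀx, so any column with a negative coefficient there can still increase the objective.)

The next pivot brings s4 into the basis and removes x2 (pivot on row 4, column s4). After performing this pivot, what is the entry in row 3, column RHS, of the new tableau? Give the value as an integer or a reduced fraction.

33/2

Pivot element is row 4, column s4: 1/5.
Normalize row 4: new (row 4, RHS) = (26/5)/(1/5) = 26.
row 3 ← row 3 − (-2/5)·(new row 4): 61/10 − (-2/5)·26 = 33/2.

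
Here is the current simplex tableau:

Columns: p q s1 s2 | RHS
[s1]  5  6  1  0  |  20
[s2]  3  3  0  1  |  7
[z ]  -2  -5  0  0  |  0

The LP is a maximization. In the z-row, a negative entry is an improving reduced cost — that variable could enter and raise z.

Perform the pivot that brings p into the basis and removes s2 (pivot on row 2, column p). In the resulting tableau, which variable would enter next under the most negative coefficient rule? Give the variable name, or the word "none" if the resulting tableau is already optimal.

Pivot element 3. New z-row = old z-row − (-2)·(row 2/3).
Updated z-row coefficients: p: 0, q: -3, s1: 0, s2: 2/3.
The most negative is -3 in column q, so q would enter next.

q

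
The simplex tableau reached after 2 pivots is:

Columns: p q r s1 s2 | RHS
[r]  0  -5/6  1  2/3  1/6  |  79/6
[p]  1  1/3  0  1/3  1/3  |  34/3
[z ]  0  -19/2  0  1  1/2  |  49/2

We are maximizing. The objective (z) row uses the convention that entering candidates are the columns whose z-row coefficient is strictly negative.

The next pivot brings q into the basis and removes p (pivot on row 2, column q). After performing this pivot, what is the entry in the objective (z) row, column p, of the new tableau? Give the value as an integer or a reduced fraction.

Pivot element is row 2, column q: 1/3.
Normalize row 2: new (row 2, p) = 1/(1/3) = 3.
z-row ← z-row − (-19/2)·(new row 2): 0 − (-19/2)·3 = 57/2.

57/2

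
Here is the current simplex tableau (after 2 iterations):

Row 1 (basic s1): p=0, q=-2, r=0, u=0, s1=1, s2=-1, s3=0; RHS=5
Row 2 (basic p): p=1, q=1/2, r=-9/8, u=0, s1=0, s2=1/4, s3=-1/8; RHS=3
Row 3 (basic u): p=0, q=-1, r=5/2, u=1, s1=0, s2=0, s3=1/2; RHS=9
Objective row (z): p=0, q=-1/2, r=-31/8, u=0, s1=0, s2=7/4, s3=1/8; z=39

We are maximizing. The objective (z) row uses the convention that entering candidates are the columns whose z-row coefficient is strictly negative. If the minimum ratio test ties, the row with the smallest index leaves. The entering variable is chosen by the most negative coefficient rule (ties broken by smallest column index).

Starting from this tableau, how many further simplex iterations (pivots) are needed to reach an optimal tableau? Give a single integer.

2

pivot: r in, u out → z = 1059/20
pivot: q in, p out → z = 342
No improving column remains; optimal.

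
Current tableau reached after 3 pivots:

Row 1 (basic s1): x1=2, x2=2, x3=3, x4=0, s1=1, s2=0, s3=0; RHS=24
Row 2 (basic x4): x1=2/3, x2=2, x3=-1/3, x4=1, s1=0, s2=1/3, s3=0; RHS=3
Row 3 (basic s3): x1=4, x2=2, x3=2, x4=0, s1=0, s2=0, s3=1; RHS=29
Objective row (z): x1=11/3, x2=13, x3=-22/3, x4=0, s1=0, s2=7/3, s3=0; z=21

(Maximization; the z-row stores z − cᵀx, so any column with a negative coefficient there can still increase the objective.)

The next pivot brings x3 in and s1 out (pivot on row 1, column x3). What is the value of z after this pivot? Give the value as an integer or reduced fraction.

Minimum ratio for x3: 24/3 = 8.
z changes by −(z-row coeff of x3)·ratio = −(-22/3)·8 = 176/3.
New z = 21 + (176/3) = 239/3.

239/3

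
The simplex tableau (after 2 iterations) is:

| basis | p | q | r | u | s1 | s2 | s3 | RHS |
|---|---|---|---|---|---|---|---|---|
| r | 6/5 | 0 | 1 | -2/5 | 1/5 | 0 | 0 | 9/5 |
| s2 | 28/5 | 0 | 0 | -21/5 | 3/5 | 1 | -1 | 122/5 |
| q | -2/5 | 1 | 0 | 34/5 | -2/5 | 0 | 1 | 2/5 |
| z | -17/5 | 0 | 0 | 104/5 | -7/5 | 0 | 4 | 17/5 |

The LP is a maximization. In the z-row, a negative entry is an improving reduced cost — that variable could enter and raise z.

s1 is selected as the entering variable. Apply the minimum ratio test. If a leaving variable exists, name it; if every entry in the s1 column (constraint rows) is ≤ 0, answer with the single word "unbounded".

Ratios: row 1 (r): (9/5)/(1/5) = 9; row 2 (s2): (122/5)/(3/5) = 122/3; row 3 (q): entry -2/5 ≤ 0, skip.
Minimum ratio is in the r row, so r leaves.

r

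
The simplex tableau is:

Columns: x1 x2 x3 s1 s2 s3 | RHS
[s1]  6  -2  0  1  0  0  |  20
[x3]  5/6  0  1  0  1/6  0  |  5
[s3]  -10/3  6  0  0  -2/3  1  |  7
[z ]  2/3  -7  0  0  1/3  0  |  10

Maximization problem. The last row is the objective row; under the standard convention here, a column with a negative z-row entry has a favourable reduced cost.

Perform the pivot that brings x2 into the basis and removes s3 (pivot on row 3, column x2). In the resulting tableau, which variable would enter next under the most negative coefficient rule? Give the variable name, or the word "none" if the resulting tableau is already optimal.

x1

Pivot element 6. New z-row = old z-row − (-7)·(row 3/6).
Updated z-row coefficients: x1: -29/9, x2: 0, x3: 0, s1: 0, s2: -4/9, s3: 7/6.
The most negative is -29/9 in column x1, so x1 would enter next.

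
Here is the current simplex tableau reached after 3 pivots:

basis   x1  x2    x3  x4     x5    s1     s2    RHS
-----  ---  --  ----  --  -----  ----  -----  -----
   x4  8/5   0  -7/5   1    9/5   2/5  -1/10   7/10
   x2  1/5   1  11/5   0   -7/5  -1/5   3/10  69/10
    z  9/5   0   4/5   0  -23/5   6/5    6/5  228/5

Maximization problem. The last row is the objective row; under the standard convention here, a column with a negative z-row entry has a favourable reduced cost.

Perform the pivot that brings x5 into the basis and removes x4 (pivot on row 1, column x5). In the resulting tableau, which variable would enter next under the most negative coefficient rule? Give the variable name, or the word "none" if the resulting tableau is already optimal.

x3

Pivot element 9/5. New z-row = old z-row − (-23/5)·(row 1/(9/5)).
Updated z-row coefficients: x1: 53/9, x2: 0, x3: -25/9, x4: 23/9, x5: 0, s1: 20/9, s2: 17/18.
The most negative is -25/9 in column x3, so x3 would enter next.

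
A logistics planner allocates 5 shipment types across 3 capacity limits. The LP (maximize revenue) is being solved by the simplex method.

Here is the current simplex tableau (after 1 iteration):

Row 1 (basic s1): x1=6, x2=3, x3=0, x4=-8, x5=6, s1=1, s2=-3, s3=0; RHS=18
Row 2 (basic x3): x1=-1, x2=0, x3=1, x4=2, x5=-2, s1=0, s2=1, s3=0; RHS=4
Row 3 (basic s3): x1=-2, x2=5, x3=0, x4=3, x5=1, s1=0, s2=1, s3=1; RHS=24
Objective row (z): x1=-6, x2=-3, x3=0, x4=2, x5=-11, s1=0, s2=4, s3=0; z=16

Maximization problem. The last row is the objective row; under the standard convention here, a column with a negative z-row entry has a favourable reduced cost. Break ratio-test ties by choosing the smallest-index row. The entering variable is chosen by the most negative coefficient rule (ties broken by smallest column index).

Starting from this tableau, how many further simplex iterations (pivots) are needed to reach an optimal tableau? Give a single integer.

3

pivot: x5 in, s1 out → z = 49
pivot: x4 in, s3 out → z = 1435/13
pivot: x1 in, x3 out → z = 203
No improving column remains; optimal.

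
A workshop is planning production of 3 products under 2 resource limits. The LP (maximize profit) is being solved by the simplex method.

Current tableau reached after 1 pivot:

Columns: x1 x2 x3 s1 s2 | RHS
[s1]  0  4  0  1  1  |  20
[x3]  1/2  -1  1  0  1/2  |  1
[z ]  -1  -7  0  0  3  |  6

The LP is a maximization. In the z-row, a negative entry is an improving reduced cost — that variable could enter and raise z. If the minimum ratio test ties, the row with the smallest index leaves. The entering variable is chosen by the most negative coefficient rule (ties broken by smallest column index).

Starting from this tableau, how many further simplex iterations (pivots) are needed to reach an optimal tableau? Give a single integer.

pivot: x2 in, s1 out → z = 41
pivot: x1 in, x3 out → z = 53
No improving column remains; optimal.

2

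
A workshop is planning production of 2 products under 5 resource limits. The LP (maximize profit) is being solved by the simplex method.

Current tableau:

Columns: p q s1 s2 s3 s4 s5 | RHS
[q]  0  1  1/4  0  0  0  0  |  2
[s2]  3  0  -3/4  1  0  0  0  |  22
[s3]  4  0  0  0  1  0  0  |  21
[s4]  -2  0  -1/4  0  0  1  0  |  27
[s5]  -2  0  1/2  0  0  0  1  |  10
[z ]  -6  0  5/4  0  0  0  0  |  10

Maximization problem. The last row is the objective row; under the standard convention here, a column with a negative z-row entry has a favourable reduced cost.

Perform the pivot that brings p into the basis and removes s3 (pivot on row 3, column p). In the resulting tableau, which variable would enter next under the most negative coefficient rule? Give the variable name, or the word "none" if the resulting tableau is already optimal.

Pivot element 4. New z-row = old z-row − (-6)·(row 3/4).
Updated z-row coefficients: p: 0, q: 0, s1: 5/4, s2: 0, s3: 3/2, s4: 0, s5: 0.
No coefficient is strictly negative; the tableau after this pivot is optimal.

none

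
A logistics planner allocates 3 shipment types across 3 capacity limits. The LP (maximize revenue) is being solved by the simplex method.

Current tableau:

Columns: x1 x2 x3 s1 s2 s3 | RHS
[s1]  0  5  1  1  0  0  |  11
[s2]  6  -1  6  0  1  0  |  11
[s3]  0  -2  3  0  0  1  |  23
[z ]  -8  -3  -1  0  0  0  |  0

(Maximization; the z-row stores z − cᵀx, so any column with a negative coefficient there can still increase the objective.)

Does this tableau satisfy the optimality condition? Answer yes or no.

no

Column x1 has objective-row coefficient -8, which is negative; an improving pivot exists, so not yet optimal.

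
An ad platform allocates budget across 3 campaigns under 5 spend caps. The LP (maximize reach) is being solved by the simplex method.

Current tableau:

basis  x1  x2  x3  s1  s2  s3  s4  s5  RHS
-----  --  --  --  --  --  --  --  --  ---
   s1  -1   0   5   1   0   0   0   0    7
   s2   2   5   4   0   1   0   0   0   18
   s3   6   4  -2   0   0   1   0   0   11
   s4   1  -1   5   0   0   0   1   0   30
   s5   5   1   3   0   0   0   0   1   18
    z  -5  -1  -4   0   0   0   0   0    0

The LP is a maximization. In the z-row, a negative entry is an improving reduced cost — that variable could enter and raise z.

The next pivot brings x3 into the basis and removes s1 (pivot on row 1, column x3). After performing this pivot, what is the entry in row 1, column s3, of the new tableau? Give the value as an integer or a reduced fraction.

0

Pivot element is row 1, column x3: 5.
Normalize row 1: new (row 1, s3) = 0/5 = 0.
Row 1 is the pivot row, so the entry is 0.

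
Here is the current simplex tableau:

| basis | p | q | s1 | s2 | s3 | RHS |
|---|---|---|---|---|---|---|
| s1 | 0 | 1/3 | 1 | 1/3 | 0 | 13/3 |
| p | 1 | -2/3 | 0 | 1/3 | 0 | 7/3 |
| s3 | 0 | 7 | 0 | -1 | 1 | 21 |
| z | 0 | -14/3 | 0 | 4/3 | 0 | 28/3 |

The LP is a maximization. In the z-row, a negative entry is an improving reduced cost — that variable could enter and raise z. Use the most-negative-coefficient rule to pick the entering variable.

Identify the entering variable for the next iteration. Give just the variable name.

Objective-row coefficients: p: 0, q: -14/3, s1: 0, s2: 4/3, s3: 0.
The most negative is -14/3 in column q, so q enters.

q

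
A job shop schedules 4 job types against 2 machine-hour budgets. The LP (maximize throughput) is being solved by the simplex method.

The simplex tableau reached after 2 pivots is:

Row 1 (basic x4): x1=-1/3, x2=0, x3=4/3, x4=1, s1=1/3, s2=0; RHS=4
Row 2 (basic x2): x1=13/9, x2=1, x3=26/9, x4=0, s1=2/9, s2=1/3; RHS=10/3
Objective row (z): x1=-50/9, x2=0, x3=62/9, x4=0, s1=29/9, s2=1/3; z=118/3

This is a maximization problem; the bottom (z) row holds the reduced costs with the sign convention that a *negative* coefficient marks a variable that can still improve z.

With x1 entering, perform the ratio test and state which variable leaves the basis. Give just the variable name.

Ratios: row 1 (x4): entry -1/3 ≤ 0, skip; row 2 (x2): (10/3)/(13/9) = 30/13.
Minimum ratio 30/13 is in the x2 row, so x2 leaves.

x2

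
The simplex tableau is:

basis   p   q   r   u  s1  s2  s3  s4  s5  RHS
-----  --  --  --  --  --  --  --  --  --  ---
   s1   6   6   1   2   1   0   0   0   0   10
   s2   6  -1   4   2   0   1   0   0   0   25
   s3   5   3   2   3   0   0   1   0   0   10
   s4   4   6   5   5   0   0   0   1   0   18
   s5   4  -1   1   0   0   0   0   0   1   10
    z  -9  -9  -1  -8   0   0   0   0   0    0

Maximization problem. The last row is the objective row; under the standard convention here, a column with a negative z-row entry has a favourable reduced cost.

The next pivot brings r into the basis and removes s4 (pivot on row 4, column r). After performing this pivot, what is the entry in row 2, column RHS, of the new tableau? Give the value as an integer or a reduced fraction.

53/5

Pivot element is row 4, column r: 5.
Normalize row 4: new (row 4, RHS) = 18/5 = 18/5.
row 2 ← row 2 − 4·(new row 4): 25 − 4·(18/5) = 53/5.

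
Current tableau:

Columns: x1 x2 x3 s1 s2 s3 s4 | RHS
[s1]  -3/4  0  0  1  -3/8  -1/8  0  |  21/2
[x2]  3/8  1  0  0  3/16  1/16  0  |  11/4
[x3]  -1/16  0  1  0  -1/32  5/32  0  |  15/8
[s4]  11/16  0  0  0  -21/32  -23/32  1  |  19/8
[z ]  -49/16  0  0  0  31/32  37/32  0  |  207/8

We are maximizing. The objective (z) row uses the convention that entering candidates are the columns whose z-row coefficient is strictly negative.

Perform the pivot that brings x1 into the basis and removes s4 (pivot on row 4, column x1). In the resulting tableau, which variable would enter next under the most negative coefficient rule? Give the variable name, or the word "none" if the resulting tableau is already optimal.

s3

Pivot element 11/16. New z-row = old z-row − (-49/16)·(row 4/(11/16)).
Updated z-row coefficients: x1: 0, x2: 0, x3: 0, s1: 0, s2: -43/22, s3: -45/22, s4: 49/11.
The most negative is -45/22 in column s3, so s3 would enter next.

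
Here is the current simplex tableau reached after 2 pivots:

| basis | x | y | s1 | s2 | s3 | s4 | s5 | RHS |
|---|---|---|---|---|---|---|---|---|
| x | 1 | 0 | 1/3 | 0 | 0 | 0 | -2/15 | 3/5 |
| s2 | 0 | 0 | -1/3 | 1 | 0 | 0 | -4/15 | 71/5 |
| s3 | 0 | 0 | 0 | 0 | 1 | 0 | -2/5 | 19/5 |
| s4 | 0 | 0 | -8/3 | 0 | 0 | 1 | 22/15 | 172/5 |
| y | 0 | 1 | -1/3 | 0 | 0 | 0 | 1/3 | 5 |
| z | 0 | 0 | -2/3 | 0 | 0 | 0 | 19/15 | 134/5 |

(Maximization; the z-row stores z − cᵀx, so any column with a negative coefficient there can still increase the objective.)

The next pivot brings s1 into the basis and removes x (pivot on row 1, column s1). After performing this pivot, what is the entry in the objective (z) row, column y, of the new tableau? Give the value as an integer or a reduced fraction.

Pivot element is row 1, column s1: 1/3.
Normalize row 1: new (row 1, y) = 0/(1/3) = 0.
z-row ← z-row − (-2/3)·(new row 1): 0 − (-2/3)·0 = 0.

0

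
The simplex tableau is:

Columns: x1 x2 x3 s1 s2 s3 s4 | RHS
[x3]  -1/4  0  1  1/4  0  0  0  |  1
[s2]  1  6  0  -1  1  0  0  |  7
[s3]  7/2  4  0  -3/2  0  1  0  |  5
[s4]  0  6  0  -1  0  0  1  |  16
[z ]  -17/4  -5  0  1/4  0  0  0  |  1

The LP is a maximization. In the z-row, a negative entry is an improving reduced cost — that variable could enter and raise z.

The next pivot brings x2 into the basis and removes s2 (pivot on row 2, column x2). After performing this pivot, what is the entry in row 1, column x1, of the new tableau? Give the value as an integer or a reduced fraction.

Pivot element is row 2, column x2: 6.
Normalize row 2: new (row 2, x1) = 1/6 = 1/6.
row 1 ← row 1 − 0·(new row 2): -1/4 − 0·(1/6) = -1/4.

-1/4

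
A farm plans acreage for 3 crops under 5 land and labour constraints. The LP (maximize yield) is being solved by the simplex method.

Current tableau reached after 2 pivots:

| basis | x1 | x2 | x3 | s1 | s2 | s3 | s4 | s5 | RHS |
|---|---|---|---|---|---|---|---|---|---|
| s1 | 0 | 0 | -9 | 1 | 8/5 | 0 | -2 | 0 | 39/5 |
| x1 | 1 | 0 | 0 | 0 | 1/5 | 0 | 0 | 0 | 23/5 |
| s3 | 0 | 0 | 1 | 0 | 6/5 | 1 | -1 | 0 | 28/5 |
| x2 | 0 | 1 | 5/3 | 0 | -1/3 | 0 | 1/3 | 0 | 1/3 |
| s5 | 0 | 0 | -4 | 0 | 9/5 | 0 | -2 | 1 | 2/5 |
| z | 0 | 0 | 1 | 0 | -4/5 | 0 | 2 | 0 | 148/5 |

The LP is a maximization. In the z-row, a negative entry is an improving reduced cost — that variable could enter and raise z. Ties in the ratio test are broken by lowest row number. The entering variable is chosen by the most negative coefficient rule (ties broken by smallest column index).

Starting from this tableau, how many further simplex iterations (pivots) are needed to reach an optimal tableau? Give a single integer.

2

pivot: s2 in, s5 out → z = 268/9
pivot: x3 in, x2 out → z = 753/25
No improving column remains; optimal.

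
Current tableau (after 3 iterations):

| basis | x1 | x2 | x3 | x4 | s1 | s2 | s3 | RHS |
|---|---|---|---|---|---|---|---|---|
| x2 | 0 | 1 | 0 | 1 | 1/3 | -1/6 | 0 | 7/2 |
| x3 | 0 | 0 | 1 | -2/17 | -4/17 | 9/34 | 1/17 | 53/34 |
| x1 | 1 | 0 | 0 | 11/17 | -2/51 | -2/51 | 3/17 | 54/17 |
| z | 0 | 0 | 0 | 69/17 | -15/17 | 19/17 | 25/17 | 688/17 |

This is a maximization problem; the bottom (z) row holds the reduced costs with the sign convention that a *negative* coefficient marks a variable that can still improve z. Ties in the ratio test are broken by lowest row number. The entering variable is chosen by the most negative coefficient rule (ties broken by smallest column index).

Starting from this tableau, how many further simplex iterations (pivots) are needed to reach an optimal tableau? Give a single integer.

pivot: s1 in, x2 out → z = 1691/34
No improving column remains; optimal.

1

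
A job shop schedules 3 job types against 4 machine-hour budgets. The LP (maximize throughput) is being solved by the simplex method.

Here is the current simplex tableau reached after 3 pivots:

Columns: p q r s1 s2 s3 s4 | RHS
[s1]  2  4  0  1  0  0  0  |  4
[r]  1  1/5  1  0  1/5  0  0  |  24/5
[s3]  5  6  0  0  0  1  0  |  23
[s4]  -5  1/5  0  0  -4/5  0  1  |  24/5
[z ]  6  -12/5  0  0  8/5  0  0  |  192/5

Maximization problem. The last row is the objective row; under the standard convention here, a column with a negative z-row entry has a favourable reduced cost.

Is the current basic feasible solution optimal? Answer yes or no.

Column q has objective-row coefficient -12/5, which is negative; an improving pivot exists, so not yet optimal.

no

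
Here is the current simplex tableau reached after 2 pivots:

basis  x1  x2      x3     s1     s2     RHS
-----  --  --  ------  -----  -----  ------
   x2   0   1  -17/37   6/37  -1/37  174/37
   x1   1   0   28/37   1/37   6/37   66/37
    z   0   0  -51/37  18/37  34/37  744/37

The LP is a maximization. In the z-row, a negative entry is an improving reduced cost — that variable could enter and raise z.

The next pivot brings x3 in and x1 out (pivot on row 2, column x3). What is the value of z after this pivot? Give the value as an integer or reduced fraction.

327/14

Minimum ratio for x3: (66/37)/(28/37) = 33/14.
z changes by −(z-row coeff of x3)·ratio = −(-51/37)·(33/14) = 1683/518.
New z = 744/37 + (1683/518) = 327/14.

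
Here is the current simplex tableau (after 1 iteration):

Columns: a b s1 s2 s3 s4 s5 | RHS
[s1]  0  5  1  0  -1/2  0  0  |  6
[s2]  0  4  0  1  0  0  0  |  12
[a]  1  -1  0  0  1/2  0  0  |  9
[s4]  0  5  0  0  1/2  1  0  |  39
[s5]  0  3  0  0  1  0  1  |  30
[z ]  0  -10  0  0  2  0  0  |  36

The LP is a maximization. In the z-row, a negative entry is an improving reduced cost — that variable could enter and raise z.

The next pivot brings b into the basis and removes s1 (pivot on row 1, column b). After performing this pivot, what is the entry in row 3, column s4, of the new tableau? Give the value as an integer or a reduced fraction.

Pivot element is row 1, column b: 5.
Normalize row 1: new (row 1, s4) = 0/5 = 0.
row 3 ← row 3 − (-1)·(new row 1): 0 − (-1)·0 = 0.

0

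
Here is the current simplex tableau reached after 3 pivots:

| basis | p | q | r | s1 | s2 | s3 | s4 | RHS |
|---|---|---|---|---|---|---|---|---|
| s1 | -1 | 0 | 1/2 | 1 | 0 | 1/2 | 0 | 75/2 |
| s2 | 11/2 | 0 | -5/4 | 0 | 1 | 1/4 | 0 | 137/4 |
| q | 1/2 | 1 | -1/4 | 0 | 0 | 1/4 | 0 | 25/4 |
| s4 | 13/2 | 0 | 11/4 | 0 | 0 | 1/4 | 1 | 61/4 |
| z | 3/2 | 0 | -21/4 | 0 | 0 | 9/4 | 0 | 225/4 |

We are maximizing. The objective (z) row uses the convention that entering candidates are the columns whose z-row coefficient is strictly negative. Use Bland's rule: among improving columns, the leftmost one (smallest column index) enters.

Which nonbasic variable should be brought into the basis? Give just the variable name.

Objective-row coefficients: p: 3/2, q: 0, r: -21/4, s1: 0, s2: 0, s3: 9/4, s4: 0.
Improving columns: r. Bland's rule picks the smallest column index → r.

r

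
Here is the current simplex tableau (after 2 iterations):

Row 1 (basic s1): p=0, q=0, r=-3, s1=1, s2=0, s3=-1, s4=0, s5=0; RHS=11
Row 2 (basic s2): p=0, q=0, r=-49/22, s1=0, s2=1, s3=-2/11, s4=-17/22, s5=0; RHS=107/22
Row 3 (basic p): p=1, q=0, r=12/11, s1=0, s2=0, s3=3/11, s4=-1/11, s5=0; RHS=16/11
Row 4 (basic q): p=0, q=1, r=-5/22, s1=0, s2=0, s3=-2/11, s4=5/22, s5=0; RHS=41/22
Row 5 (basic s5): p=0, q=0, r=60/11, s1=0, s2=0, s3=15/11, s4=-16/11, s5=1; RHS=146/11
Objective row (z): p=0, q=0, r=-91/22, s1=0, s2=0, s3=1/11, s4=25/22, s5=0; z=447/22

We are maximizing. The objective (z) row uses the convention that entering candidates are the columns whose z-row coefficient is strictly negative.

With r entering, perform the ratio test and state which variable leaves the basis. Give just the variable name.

p

Ratios: row 1 (s1): entry -3 ≤ 0, skip; row 2 (s2): entry -49/22 ≤ 0, skip; row 3 (p): (16/11)/(12/11) = 4/3; row 4 (q): entry -5/22 ≤ 0, skip; row 5 (s5): (146/11)/(60/11) = 73/30.
Minimum ratio 4/3 is in the p row, so p leaves.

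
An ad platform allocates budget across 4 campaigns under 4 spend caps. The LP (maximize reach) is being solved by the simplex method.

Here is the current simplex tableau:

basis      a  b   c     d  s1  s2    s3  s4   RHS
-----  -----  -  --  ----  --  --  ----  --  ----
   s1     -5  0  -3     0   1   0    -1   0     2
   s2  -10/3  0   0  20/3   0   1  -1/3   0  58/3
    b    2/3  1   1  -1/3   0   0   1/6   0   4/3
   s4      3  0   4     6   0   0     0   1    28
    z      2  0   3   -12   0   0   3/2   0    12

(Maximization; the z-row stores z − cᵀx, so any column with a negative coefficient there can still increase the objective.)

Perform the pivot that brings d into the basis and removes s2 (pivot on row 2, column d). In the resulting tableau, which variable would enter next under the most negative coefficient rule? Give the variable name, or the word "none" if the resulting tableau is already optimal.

Pivot element 20/3. New z-row = old z-row − (-12)·(row 2/(20/3)).
Updated z-row coefficients: a: -4, b: 0, c: 3, d: 0, s1: 0, s2: 9/5, s3: 9/10, s4: 0.
The most negative is -4 in column a, so a would enter next.

a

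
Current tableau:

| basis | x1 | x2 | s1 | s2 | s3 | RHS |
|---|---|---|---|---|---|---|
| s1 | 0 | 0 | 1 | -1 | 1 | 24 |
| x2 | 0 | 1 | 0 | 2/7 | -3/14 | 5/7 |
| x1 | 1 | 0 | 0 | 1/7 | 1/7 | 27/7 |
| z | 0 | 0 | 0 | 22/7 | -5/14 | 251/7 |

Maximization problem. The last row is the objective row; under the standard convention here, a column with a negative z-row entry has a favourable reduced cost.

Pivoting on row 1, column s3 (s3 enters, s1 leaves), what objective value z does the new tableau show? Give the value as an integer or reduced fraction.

311/7

Minimum ratio for s3: 24/1 = 24.
z changes by −(z-row coeff of s3)·ratio = −(-5/14)·24 = 60/7.
New z = 251/7 + (60/7) = 311/7.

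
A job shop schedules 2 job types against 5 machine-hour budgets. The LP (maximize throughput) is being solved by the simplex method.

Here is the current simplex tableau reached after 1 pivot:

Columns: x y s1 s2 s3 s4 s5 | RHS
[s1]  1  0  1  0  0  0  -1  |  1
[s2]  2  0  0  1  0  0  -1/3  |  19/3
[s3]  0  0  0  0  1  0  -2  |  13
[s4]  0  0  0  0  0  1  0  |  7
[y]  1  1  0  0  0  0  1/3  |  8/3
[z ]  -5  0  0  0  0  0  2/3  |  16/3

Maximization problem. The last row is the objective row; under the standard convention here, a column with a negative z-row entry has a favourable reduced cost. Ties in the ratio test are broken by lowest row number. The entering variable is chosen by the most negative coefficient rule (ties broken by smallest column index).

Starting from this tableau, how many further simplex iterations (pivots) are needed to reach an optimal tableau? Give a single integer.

2

pivot: x in, s1 out → z = 31/3
pivot: s5 in, y out → z = 63/4
No improving column remains; optimal.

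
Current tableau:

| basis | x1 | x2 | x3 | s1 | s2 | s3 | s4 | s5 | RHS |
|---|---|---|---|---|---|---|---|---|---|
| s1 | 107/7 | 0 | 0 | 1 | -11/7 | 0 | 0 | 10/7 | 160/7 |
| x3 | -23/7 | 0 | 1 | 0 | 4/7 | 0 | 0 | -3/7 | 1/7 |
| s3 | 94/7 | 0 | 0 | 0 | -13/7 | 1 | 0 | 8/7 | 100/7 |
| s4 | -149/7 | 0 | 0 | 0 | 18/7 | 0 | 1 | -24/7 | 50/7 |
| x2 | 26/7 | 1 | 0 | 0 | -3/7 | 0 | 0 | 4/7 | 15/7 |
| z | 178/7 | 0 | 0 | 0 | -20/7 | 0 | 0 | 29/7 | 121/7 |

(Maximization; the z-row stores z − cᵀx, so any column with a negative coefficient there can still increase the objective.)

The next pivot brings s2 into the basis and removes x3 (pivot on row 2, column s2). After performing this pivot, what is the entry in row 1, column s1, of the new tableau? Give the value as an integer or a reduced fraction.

1

Pivot element is row 2, column s2: 4/7.
Normalize row 2: new (row 2, s1) = 0/(4/7) = 0.
row 1 ← row 1 − (-11/7)·(new row 2): 1 − (-11/7)·0 = 1.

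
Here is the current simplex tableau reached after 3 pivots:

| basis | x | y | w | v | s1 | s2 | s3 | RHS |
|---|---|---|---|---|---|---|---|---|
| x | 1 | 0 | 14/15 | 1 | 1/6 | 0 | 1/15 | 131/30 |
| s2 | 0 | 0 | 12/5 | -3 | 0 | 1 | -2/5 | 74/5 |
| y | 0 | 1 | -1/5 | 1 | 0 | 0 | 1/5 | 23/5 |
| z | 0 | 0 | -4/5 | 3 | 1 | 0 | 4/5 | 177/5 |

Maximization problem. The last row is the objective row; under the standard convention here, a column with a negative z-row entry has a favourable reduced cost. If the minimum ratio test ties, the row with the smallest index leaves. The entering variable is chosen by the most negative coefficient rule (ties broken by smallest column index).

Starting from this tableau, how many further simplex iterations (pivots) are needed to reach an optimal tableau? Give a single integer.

1

pivot: w in, x out → z = 274/7
No improving column remains; optimal.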